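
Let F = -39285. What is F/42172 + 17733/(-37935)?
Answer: -746037517/533264940 ≈ -1.3990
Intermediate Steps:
F/42172 + 17733/(-37935) = -39285/42172 + 17733/(-37935) = -39285*1/42172 + 17733*(-1/37935) = -39285/42172 - 5911/12645 = -746037517/533264940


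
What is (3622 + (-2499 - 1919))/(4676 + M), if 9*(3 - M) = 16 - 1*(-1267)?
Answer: -1791/10207 ≈ -0.17547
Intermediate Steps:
M = -1256/9 (M = 3 - (16 - 1*(-1267))/9 = 3 - (16 + 1267)/9 = 3 - 1/9*1283 = 3 - 1283/9 = -1256/9 ≈ -139.56)
(3622 + (-2499 - 1919))/(4676 + M) = (3622 + (-2499 - 1919))/(4676 - 1256/9) = (3622 - 4418)/(40828/9) = -796*9/40828 = -1791/10207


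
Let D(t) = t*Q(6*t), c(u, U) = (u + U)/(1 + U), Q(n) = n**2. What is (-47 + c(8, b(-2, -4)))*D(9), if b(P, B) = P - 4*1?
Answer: -6219828/5 ≈ -1.2440e+6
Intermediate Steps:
b(P, B) = -4 + P (b(P, B) = P - 4 = -4 + P)
c(u, U) = (U + u)/(1 + U)
D(t) = 36*t**3 (D(t) = t*(6*t)**2 = t*(36*t**2) = 36*t**3)
(-47 + c(8, b(-2, -4)))*D(9) = (-47 + ((-4 - 2) + 8)/(1 + (-4 - 2)))*(36*9**3) = (-47 + (-6 + 8)/(1 - 6))*(36*729) = (-47 + 2/(-5))*26244 = (-47 - 1/5*2)*26244 = (-47 - 2/5)*26244 = -237/5*26244 = -6219828/5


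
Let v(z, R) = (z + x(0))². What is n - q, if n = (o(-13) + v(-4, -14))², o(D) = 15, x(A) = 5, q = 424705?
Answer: -424449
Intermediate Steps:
v(z, R) = (5 + z)² (v(z, R) = (z + 5)² = (5 + z)²)
n = 256 (n = (15 + (5 - 4)²)² = (15 + 1²)² = (15 + 1)² = 16² = 256)
n - q = 256 - 1*424705 = 256 - 424705 = -424449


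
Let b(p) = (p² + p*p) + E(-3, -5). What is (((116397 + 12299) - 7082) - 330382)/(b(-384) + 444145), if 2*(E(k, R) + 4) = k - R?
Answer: -104384/369527 ≈ -0.28248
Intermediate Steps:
E(k, R) = -4 + k/2 - R/2 (E(k, R) = -4 + (k - R)/2 = -4 + (k/2 - R/2) = -4 + k/2 - R/2)
b(p) = -3 + 2*p² (b(p) = (p² + p*p) + (-4 + (½)*(-3) - ½*(-5)) = (p² + p²) + (-4 - 3/2 + 5/2) = 2*p² - 3 = -3 + 2*p²)
(((116397 + 12299) - 7082) - 330382)/(b(-384) + 444145) = (((116397 + 12299) - 7082) - 330382)/((-3 + 2*(-384)²) + 444145) = ((128696 - 7082) - 330382)/((-3 + 2*147456) + 444145) = (121614 - 330382)/((-3 + 294912) + 444145) = -208768/(294909 + 444145) = -208768/739054 = -208768*1/739054 = -104384/369527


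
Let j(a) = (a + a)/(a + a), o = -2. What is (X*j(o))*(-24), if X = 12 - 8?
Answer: -96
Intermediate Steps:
X = 4
j(a) = 1 (j(a) = (2*a)/((2*a)) = (2*a)*(1/(2*a)) = 1)
(X*j(o))*(-24) = (4*1)*(-24) = 4*(-24) = -96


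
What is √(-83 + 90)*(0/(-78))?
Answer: 0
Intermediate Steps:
√(-83 + 90)*(0/(-78)) = √7*(0*(-1/78)) = √7*0 = 0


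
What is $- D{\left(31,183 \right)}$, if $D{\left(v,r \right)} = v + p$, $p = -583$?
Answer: $552$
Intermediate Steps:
$D{\left(v,r \right)} = -583 + v$ ($D{\left(v,r \right)} = v - 583 = -583 + v$)
$- D{\left(31,183 \right)} = - (-583 + 31) = \left(-1\right) \left(-552\right) = 552$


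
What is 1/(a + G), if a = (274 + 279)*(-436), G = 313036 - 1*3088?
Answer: 1/68840 ≈ 1.4526e-5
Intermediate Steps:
G = 309948 (G = 313036 - 3088 = 309948)
a = -241108 (a = 553*(-436) = -241108)
1/(a + G) = 1/(-241108 + 309948) = 1/68840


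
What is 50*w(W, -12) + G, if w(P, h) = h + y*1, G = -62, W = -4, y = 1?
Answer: -612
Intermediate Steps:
w(P, h) = 1 + h (w(P, h) = h + 1*1 = h + 1 = 1 + h)
50*w(W, -12) + G = 50*(1 - 12) - 62 = 50*(-11) - 62 = -550 - 62 = -612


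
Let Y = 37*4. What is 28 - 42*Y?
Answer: -6188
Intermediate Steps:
Y = 148
28 - 42*Y = 28 - 42*148 = 28 - 6216 = -6188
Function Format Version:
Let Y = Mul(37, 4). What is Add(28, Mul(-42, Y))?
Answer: -6188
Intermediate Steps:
Y = 148
Add(28, Mul(-42, Y)) = Add(28, Mul(-42, 148)) = Add(28, -6216) = -6188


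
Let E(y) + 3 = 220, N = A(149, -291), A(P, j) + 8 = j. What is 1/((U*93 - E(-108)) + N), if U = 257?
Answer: 1/23385 ≈ 4.2762e-5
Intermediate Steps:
A(P, j) = -8 + j
N = -299 (N = -8 - 291 = -299)
E(y) = 217 (E(y) = -3 + 220 = 217)
1/((U*93 - E(-108)) + N) = 1/((257*93 - 1*217) - 299) = 1/((23901 - 217) - 299) = 1/(23684 - 299) = 1/23385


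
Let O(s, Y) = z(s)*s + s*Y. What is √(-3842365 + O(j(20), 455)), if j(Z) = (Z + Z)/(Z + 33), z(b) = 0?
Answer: I*√10792238685/53 ≈ 1960.1*I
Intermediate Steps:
j(Z) = 2*Z/(33 + Z) (j(Z) = (2*Z)/(33 + Z) = 2*Z/(33 + Z))
O(s, Y) = Y*s (O(s, Y) = 0*s + s*Y = 0 + Y*s = Y*s)
√(-3842365 + O(j(20), 455)) = √(-3842365 + 455*(2*20/(33 + 20))) = √(-3842365 + 455*(2*20/53)) = √(-3842365 + 455*(2*20*(1/53))) = √(-3842365 + 455*(40/53)) = √(-3842365 + 18200/53) = √(-203627145/53) = I*√10792238685/53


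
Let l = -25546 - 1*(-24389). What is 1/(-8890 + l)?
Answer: -1/10047 ≈ -9.9532e-5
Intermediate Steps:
l = -1157 (l = -25546 + 24389 = -1157)
1/(-8890 + l) = 1/(-8890 - 1157) = 1/(-10047) = -1/10047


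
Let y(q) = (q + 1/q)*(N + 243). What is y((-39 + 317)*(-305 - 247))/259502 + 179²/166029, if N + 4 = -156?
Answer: -35915037181973663/734625544602272 ≈ -48.889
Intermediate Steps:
N = -160 (N = -4 - 156 = -160)
y(q) = 83*q + 83/q (y(q) = (q + 1/q)*(-160 + 243) = (q + 1/q)*83 = 83*q + 83/q)
y((-39 + 317)*(-305 - 247))/259502 + 179²/166029 = (83*((-39 + 317)*(-305 - 247)) + 83/(((-39 + 317)*(-305 - 247))))/259502 + 179²/166029 = (83*(278*(-552)) + 83/((278*(-552))))*(1/259502) + 32041*(1/166029) = (83*(-153456) + 83/(-153456))*(1/259502) + 32041/166029 = (-12736848 + 83*(-1/153456))*(1/259502) + 32041/166029 = (-12736848 - 83/153456)*(1/259502) + 32041/166029 = -1954545746771/153456*1/259502 + 32041/166029 = -1954545746771/39822138912 + 32041/166029 = -35915037181973663/734625544602272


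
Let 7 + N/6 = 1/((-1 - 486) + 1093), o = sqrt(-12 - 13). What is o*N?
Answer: -21205*I/101 ≈ -209.95*I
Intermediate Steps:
o = 5*I (o = sqrt(-25) = 5*I ≈ 5.0*I)
N = -4241/101 (N = -42 + 6/((-1 - 486) + 1093) = -42 + 6/(-487 + 1093) = -42 + 6/606 = -42 + 6*(1/606) = -42 + 1/101 = -4241/101 ≈ -41.990)
o*N = (5*I)*(-4241/101) = -21205*I/101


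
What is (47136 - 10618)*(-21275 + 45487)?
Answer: 884173816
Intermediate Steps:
(47136 - 10618)*(-21275 + 45487) = 36518*24212 = 884173816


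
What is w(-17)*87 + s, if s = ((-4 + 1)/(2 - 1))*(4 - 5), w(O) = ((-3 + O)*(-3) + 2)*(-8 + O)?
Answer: -134847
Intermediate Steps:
w(O) = (-8 + O)*(11 - 3*O) (w(O) = ((9 - 3*O) + 2)*(-8 + O) = (11 - 3*O)*(-8 + O) = (-8 + O)*(11 - 3*O))
s = 3 (s = -3/1*(-1) = -3*1*(-1) = -3*(-1) = 3)
w(-17)*87 + s = (-88 - 3*(-17)² + 35*(-17))*87 + 3 = (-88 - 3*289 - 595)*87 + 3 = (-88 - 867 - 595)*87 + 3 = -1550*87 + 3 = -134850 + 3 = -134847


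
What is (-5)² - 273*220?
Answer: -60035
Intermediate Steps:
(-5)² - 273*220 = 25 - 60060 = -60035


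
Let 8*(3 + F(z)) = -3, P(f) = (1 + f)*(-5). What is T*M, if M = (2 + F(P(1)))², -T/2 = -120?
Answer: 1815/4 ≈ 453.75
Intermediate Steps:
T = 240 (T = -2*(-120) = 240)
P(f) = -5 - 5*f
F(z) = -27/8 (F(z) = -3 + (⅛)*(-3) = -3 - 3/8 = -27/8)
M = 121/64 (M = (2 - 27/8)² = (-11/8)² = 121/64 ≈ 1.8906)
T*M = 240*(121/64) = 1815/4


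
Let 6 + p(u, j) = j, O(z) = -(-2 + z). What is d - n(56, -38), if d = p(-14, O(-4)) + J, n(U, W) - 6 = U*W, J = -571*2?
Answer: 980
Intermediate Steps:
O(z) = 2 - z
p(u, j) = -6 + j
J = -1142
n(U, W) = 6 + U*W
d = -1142 (d = (-6 + (2 - 1*(-4))) - 1142 = (-6 + (2 + 4)) - 1142 = (-6 + 6) - 1142 = 0 - 1142 = -1142)
d - n(56, -38) = -1142 - (6 + 56*(-38)) = -1142 - (6 - 2128) = -1142 - 1*(-2122) = -1142 + 2122 = 980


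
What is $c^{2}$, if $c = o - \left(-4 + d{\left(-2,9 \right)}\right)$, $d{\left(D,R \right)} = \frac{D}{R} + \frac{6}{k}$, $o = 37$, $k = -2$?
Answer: $\frac{158404}{81} \approx 1955.6$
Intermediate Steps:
$d{\left(D,R \right)} = -3 + \frac{D}{R}$ ($d{\left(D,R \right)} = \frac{D}{R} + \frac{6}{-2} = \frac{D}{R} + 6 \left(- \frac{1}{2}\right) = \frac{D}{R} - 3 = -3 + \frac{D}{R}$)
$c = \frac{398}{9}$ ($c = 37 - \left(-4 - \left(3 + \frac{2}{9}\right)\right) = 37 - \left(-4 - \frac{29}{9}\right) = 37 - - \frac{65}{9} = 37 + \frac{65}{9} = \frac{398}{9} \approx 44.222$)
$c^{2} = \left(\frac{398}{9}\right)^{2} = \frac{158404}{81}$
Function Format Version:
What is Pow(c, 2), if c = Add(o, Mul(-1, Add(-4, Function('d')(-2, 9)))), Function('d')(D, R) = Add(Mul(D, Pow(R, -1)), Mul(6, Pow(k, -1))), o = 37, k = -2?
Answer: Rational(158404, 81) ≈ 1955.6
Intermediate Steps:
Function('d')(D, R) = Add(-3, Mul(D, Pow(R, -1))) (Function('d')(D, R) = Add(Mul(D, Pow(R, -1)), Mul(6, Pow(-2, -1))) = Add(Mul(D, Pow(R, -1)), Mul(6, Rational(-1, 2))) = Add(Mul(D, Pow(R, -1)), -3) = Add(-3, Mul(D, Pow(R, -1))))
c = Rational(398, 9) (c = Add(37, Mul(-1, Add(-4, Add(-3, Mul(-2, Pow(9, -1)))))) = Add(37, Mul(-1, Add(-4, Add(-3, Mul(-2, Rational(1, 9)))))) = Add(37, Mul(-1, Add(-4, Add(-3, Rational(-2, 9))))) = Add(37, Mul(-1, Add(-4, Rational(-29, 9)))) = Add(37, Mul(-1, Rational(-65, 9))) = Add(37, Rational(65, 9)) = Rational(398, 9) ≈ 44.222)
Pow(c, 2) = Pow(Rational(398, 9), 2) = Rational(158404, 81)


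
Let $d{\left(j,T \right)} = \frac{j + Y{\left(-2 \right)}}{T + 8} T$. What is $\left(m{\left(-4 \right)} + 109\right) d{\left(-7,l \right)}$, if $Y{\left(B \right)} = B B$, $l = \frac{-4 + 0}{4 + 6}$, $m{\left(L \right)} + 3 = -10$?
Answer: $\frac{288}{19} \approx 15.158$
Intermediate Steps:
$m{\left(L \right)} = -13$ ($m{\left(L \right)} = -3 - 10 = -13$)
$l = - \frac{2}{5}$ ($l = - \frac{4}{10} = \left(-4\right) \frac{1}{10} = - \frac{2}{5} \approx -0.4$)
$Y{\left(B \right)} = B^{2}$
$d{\left(j,T \right)} = \frac{T \left(4 + j\right)}{8 + T}$ ($d{\left(j,T \right)} = \frac{j + \left(-2\right)^{2}}{T + 8} T = \frac{j + 4}{8 + T} T = \frac{4 + j}{8 + T} T = \frac{T \left(4 + j\right)}{8 + T}$)
$\left(m{\left(-4 \right)} + 109\right) d{\left(-7,l \right)} = \left(-13 + 109\right) \left(- \frac{2 \left(4 - 7\right)}{5 \left(8 - \frac{2}{5}\right)}\right) = 96 \left(\left(- \frac{2}{5}\right) \frac{1}{\frac{38}{5}} \left(-3\right)\right) = 96 \left(\left(- \frac{2}{5}\right) \frac{5}{38} \left(-3\right)\right) = 96 \cdot \frac{3}{19} = \frac{288}{19}$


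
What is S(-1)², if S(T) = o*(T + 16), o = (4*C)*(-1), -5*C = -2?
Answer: 576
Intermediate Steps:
C = ⅖ (C = -⅕*(-2) = ⅖ ≈ 0.40000)
o = -8/5 (o = (4*(⅖))*(-1) = (8/5)*(-1) = -8/5 ≈ -1.6000)
S(T) = -128/5 - 8*T/5 (S(T) = -8*(T + 16)/5 = -8*(16 + T)/5 = -128/5 - 8*T/5)
S(-1)² = (-128/5 - 8/5*(-1))² = (-128/5 + 8/5)² = (-24)² = 576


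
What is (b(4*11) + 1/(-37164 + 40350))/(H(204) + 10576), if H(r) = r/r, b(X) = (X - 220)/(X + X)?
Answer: -6371/33698322 ≈ -0.00018906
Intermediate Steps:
b(X) = (-220 + X)/(2*X) (b(X) = (-220 + X)/((2*X)) = (-220 + X)*(1/(2*X)) = (-220 + X)/(2*X))
H(r) = 1
(b(4*11) + 1/(-37164 + 40350))/(H(204) + 10576) = ((-220 + 4*11)/(2*((4*11))) + 1/(-37164 + 40350))/(1 + 10576) = ((1/2)*(-220 + 44)/44 + 1/3186)/10577 = ((1/2)*(1/44)*(-176) + 1/3186)*(1/10577) = (-2 + 1/3186)*(1/10577) = -6371/3186*1/10577 = -6371/33698322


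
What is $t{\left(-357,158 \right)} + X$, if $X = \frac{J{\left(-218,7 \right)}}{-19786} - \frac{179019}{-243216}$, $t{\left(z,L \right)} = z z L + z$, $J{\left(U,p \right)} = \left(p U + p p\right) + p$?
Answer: $\frac{5383484642229023}{267348432} \approx 2.0137 \cdot 10^{7}$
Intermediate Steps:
$J{\left(U,p \right)} = p + p^{2} + U p$ ($J{\left(U,p \right)} = \left(U p + p^{2}\right) + p = \left(p^{2} + U p\right) + p = p + p^{2} + U p$)
$t{\left(z,L \right)} = z + L z^{2}$ ($t{\left(z,L \right)} = z^{2} L + z = L z^{2} + z = z + L z^{2}$)
$X = \frac{216644303}{267348432}$ ($X = \frac{7 \left(1 - 218 + 7\right)}{-19786} - \frac{179019}{-243216} = 7 \left(-210\right) \left(- \frac{1}{19786}\right) - - \frac{19891}{27024} = \left(-1470\right) \left(- \frac{1}{19786}\right) + \frac{19891}{27024} = \frac{735}{9893} + \frac{19891}{27024} = \frac{216644303}{267348432} \approx 0.81034$)
$t{\left(-357,158 \right)} + X = - 357 \left(1 + 158 \left(-357\right)\right) + \frac{216644303}{267348432} = - 357 \left(1 - 56406\right) + \frac{216644303}{267348432} = \left(-357\right) \left(-56405\right) + \frac{216644303}{267348432} = 20136585 + \frac{216644303}{267348432} = \frac{5383484642229023}{267348432}$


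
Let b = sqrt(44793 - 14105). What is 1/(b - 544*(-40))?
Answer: 680/14795841 - sqrt(1918)/118366728 ≈ 4.5589e-5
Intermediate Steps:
b = 4*sqrt(1918) (b = sqrt(30688) = 4*sqrt(1918) ≈ 175.18)
1/(b - 544*(-40)) = 1/(4*sqrt(1918) - 544*(-40)) = 1/(4*sqrt(1918) + 21760) = 1/(21760 + 4*sqrt(1918))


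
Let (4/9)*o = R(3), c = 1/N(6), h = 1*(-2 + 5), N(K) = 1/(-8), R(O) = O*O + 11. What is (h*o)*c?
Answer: -1080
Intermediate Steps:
R(O) = 11 + O² (R(O) = O² + 11 = 11 + O²)
N(K) = -⅛ (N(K) = 1*(-⅛) = -⅛)
h = 3 (h = 1*3 = 3)
c = -8 (c = 1/(-⅛) = -8)
o = 45 (o = 9*(11 + 3²)/4 = 9*(11 + 9)/4 = (9/4)*20 = 45)
(h*o)*c = (3*45)*(-8) = 135*(-8) = -1080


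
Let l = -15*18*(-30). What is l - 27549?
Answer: -19449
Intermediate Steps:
l = 8100 (l = -270*(-30) = 8100)
l - 27549 = 8100 - 27549 = -19449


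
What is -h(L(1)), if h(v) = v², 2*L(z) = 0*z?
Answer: 0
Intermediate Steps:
L(z) = 0 (L(z) = (0*z)/2 = (½)*0 = 0)
-h(L(1)) = -1*0² = -1*0 = 0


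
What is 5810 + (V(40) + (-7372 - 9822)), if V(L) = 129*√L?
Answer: -11384 + 258*√10 ≈ -10568.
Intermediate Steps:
5810 + (V(40) + (-7372 - 9822)) = 5810 + (129*√40 + (-7372 - 9822)) = 5810 + (129*(2*√10) - 17194) = 5810 + (258*√10 - 17194) = 5810 + (-17194 + 258*√10) = -11384 + 258*√10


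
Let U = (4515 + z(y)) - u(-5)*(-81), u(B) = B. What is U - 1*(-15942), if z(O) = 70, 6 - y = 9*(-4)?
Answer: 20122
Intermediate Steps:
y = 42 (y = 6 - 9*(-4) = 6 - 1*(-36) = 6 + 36 = 42)
U = 4180 (U = (4515 + 70) - (-5)*(-81) = 4585 - 1*405 = 4585 - 405 = 4180)
U - 1*(-15942) = 4180 - 1*(-15942) = 4180 + 15942 = 20122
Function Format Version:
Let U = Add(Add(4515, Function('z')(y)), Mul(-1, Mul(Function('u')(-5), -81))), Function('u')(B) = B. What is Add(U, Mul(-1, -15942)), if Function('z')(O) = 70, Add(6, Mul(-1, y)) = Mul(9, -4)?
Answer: 20122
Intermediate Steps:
y = 42 (y = Add(6, Mul(-1, Mul(9, -4))) = Add(6, Mul(-1, -36)) = Add(6, 36) = 42)
U = 4180 (U = Add(Add(4515, 70), Mul(-1, Mul(-5, -81))) = Add(4585, Mul(-1, 405)) = Add(4585, -405) = 4180)
Add(U, Mul(-1, -15942)) = Add(4180, Mul(-1, -15942)) = Add(4180, 15942) = 20122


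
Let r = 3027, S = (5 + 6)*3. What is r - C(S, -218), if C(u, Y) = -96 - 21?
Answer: 3144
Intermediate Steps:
S = 33 (S = 11*3 = 33)
C(u, Y) = -117
r - C(S, -218) = 3027 - 1*(-117) = 3027 + 117 = 3144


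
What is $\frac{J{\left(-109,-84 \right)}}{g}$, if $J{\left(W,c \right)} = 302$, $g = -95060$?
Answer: $- \frac{151}{47530} \approx -0.0031769$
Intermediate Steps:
$\frac{J{\left(-109,-84 \right)}}{g} = \frac{302}{-95060} = 302 \left(- \frac{1}{95060}\right) = - \frac{151}{47530}$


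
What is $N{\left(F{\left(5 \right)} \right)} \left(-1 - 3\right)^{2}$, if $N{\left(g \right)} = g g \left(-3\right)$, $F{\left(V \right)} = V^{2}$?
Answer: $-30000$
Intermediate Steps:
$N{\left(g \right)} = - 3 g^{2}$ ($N{\left(g \right)} = g^{2} \left(-3\right) = - 3 g^{2}$)
$N{\left(F{\left(5 \right)} \right)} \left(-1 - 3\right)^{2} = - 3 \left(5^{2}\right)^{2} \left(-1 - 3\right)^{2} = - 3 \cdot 25^{2} \left(-4\right)^{2} = \left(-3\right) 625 \cdot 16 = \left(-1875\right) 16 = -30000$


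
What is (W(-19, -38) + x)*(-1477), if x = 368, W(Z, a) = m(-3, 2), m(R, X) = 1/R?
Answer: -1629131/3 ≈ -5.4304e+5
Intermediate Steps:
W(Z, a) = -⅓ (W(Z, a) = 1/(-3) = -⅓)
(W(-19, -38) + x)*(-1477) = (-⅓ + 368)*(-1477) = (1103/3)*(-1477) = -1629131/3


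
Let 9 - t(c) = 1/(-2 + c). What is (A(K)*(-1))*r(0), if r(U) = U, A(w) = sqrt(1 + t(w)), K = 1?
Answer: 0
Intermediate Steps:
t(c) = 9 - 1/(-2 + c)
A(w) = sqrt(1 + (-19 + 9*w)/(-2 + w))
(A(K)*(-1))*r(0) = (sqrt((-21 + 10*1)/(-2 + 1))*(-1))*0 = (sqrt((-21 + 10)/(-1))*(-1))*0 = (sqrt(-1*(-11))*(-1))*0 = (sqrt(11)*(-1))*0 = -sqrt(11)*0 = 0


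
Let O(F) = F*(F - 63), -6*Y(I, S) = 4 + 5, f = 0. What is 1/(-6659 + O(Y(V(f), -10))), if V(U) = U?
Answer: -4/26249 ≈ -0.00015239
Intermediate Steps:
Y(I, S) = -3/2 (Y(I, S) = -(4 + 5)/6 = -⅙*9 = -3/2)
O(F) = F*(-63 + F)
1/(-6659 + O(Y(V(f), -10))) = 1/(-6659 - 3*(-63 - 3/2)/2) = 1/(-6659 - 3/2*(-129/2)) = 1/(-6659 + 387/4) = 1/(-26249/4) = -4/26249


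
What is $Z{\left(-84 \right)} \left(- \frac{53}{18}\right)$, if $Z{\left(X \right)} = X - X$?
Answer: $0$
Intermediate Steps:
$Z{\left(X \right)} = 0$
$Z{\left(-84 \right)} \left(- \frac{53}{18}\right) = 0 \left(- \frac{53}{18}\right) = 0$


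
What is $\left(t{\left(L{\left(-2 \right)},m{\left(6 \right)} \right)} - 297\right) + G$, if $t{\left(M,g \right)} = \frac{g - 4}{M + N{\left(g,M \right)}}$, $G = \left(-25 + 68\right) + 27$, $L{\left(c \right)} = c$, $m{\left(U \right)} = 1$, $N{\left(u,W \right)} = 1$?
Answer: $-224$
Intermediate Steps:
$G = 70$ ($G = 43 + 27 = 70$)
$t{\left(M,g \right)} = \frac{-4 + g}{1 + M}$ ($t{\left(M,g \right)} = \frac{g - 4}{M + 1} = \frac{-4 + g}{1 + M}$)
$\left(t{\left(L{\left(-2 \right)},m{\left(6 \right)} \right)} - 297\right) + G = \left(\frac{-4 + 1}{1 - 2} - 297\right) + 70 = \left(\frac{1}{-1} \left(-3\right) - 297\right) + 70 = \left(\left(-1\right) \left(-3\right) - 297\right) + 70 = \left(3 - 297\right) + 70 = -294 + 70 = -224$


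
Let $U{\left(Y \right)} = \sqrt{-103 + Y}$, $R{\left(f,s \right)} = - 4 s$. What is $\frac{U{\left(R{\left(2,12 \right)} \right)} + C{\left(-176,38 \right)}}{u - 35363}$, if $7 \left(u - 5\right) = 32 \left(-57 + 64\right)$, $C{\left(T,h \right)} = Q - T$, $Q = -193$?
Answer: $\frac{1}{2078} - \frac{i \sqrt{151}}{35326} \approx 0.00048123 - 0.00034785 i$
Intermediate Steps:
$C{\left(T,h \right)} = -193 - T$
$u = 37$ ($u = 5 + \frac{32 \left(-57 + 64\right)}{7} = 5 + \frac{32 \cdot 7}{7} = 5 + \frac{1}{7} \cdot 224 = 5 + 32 = 37$)
$\frac{U{\left(R{\left(2,12 \right)} \right)} + C{\left(-176,38 \right)}}{u - 35363} = \frac{\sqrt{-103 - 48} - 17}{37 - 35363} = \frac{\sqrt{-103 - 48} + \left(-193 + 176\right)}{-35326} = \left(\sqrt{-151} - 17\right) \left(- \frac{1}{35326}\right) = \left(i \sqrt{151} - 17\right) \left(- \frac{1}{35326}\right) = \left(-17 + i \sqrt{151}\right) \left(- \frac{1}{35326}\right) = \frac{1}{2078} - \frac{i \sqrt{151}}{35326}$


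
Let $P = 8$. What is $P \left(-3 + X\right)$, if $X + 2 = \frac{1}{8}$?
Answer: $-39$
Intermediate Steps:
$X = - \frac{15}{8}$ ($X = -2 + \frac{1}{8} = - \frac{15}{8} \approx -1.875$)
$P \left(-3 + X\right) = 8 \left(-3 - \frac{15}{8}\right) = 8 \left(- \frac{39}{8}\right) = -39$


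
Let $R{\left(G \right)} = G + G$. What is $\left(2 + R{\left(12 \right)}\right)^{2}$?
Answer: $676$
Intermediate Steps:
$R{\left(G \right)} = 2 G$
$\left(2 + R{\left(12 \right)}\right)^{2} = \left(2 + 2 \cdot 12\right)^{2} = \left(2 + 24\right)^{2} = 26^{2} = 676$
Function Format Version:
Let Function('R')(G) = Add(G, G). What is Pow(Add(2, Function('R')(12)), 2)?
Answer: 676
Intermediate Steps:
Function('R')(G) = Mul(2, G)
Pow(Add(2, Function('R')(12)), 2) = Pow(Add(2, Mul(2, 12)), 2) = Pow(Add(2, 24), 2) = Pow(26, 2) = 676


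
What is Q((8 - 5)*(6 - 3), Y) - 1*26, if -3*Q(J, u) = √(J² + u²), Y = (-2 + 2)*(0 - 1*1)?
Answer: -29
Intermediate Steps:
Y = 0 (Y = 0*(0 - 1) = 0*(-1) = 0)
Q(J, u) = -√(J² + u²)/3
Q((8 - 5)*(6 - 3), Y) - 1*26 = -√(((8 - 5)*(6 - 3))² + 0²)/3 - 1*26 = -√((3*3)² + 0)/3 - 26 = -√(9² + 0)/3 - 26 = -√(81 + 0)/3 - 26 = -√81/3 - 26 = -⅓*9 - 26 = -3 - 26 = -29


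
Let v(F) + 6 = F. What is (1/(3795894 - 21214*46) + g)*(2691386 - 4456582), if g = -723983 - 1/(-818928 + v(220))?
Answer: 737649983892827912382464/577203603925 ≈ 1.2780e+12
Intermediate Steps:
v(F) = -6 + F
g = -592735017861/818714 (g = -723983 - 1/(-818928 + (-6 + 220)) = -723983 - 1/(-818928 + 214) = -723983 - 1/(-818714) = -723983 - 1*(-1/818714) = -723983 + 1/818714 = -592735017861/818714 ≈ -7.2398e+5)
(1/(3795894 - 21214*46) + g)*(2691386 - 4456582) = (1/(3795894 - 21214*46) - 592735017861/818714)*(2691386 - 4456582) = (1/(3795894 - 975844) - 592735017861/818714)*(-1765196) = (1/2820050 - 592735017861/818714)*(-1765196) = -417885596779523584/577203603925*(-1765196) = 737649983892827912382464/577203603925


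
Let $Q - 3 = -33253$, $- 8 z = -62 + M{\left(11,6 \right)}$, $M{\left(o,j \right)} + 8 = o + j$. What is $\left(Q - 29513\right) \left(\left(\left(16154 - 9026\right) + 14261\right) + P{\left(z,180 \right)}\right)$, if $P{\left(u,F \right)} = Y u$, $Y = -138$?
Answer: $- \frac{5140226937}{4} \approx -1.2851 \cdot 10^{9}$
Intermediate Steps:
$M{\left(o,j \right)} = -8 + j + o$ ($M{\left(o,j \right)} = -8 + \left(o + j\right) = -8 + \left(j + o\right) = -8 + j + o$)
$z = \frac{53}{8}$ ($z = - \frac{-62 + \left(-8 + 6 + 11\right)}{8} = - \frac{-62 + 9}{8} = \left(- \frac{1}{8}\right) \left(-53\right) = \frac{53}{8} \approx 6.625$)
$P{\left(u,F \right)} = - 138 u$
$Q = -33250$ ($Q = 3 - 33253 = -33250$)
$\left(Q - 29513\right) \left(\left(\left(16154 - 9026\right) + 14261\right) + P{\left(z,180 \right)}\right) = \left(-33250 - 29513\right) \left(\left(\left(16154 - 9026\right) + 14261\right) - \frac{3657}{4}\right) = - 62763 \left(\left(7128 + 14261\right) - \frac{3657}{4}\right) = - 62763 \left(21389 - \frac{3657}{4}\right) = \left(-62763\right) \frac{81899}{4} = - \frac{5140226937}{4}$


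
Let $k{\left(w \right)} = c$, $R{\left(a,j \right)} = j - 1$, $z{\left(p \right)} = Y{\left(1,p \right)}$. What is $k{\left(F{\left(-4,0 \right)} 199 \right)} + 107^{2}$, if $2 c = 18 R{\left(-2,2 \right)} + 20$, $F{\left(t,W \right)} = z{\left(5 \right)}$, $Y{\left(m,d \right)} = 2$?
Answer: $11468$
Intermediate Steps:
$z{\left(p \right)} = 2$
$R{\left(a,j \right)} = -1 + j$ ($R{\left(a,j \right)} = j - 1 = -1 + j$)
$F{\left(t,W \right)} = 2$
$c = 19$ ($c = \frac{18 \left(-1 + 2\right) + 20}{2} = \frac{18 \cdot 1 + 20}{2} = \frac{18 + 20}{2} = \frac{1}{2} \cdot 38 = 19$)
$k{\left(w \right)} = 19$
$k{\left(F{\left(-4,0 \right)} 199 \right)} + 107^{2} = 19 + 107^{2} = 19 + 11449 = 11468$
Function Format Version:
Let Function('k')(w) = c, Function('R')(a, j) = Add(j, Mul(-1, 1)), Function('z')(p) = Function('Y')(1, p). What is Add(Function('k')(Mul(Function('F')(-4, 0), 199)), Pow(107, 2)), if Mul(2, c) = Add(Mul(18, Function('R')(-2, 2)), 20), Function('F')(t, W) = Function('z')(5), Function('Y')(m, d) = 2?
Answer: 11468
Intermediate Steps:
Function('z')(p) = 2
Function('R')(a, j) = Add(-1, j) (Function('R')(a, j) = Add(j, -1) = Add(-1, j))
Function('F')(t, W) = 2
c = 19 (c = Mul(Rational(1, 2), Add(Mul(18, Add(-1, 2)), 20)) = Mul(Rational(1, 2), Add(Mul(18, 1), 20)) = Mul(Rational(1, 2), Add(18, 20)) = Mul(Rational(1, 2), 38) = 19)
Function('k')(w) = 19
Add(Function('k')(Mul(Function('F')(-4, 0), 199)), Pow(107, 2)) = Add(19, Pow(107, 2)) = Add(19, 11449) = 11468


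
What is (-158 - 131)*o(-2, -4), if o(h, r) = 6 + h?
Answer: -1156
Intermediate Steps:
(-158 - 131)*o(-2, -4) = (-158 - 131)*(6 - 2) = -289*4 = -1156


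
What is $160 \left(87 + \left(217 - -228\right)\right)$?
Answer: $85120$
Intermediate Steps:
$160 \left(87 + \left(217 - -228\right)\right) = 160 \left(87 + \left(217 + 228\right)\right) = 160 \left(87 + 445\right) = 160 \cdot 532 = 85120$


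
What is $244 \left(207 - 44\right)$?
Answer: $39772$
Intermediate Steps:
$244 \left(207 - 44\right) = 244 \cdot 163 = 39772$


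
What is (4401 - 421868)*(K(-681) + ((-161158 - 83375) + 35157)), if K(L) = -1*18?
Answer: 87415084998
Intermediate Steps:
K(L) = -18
(4401 - 421868)*(K(-681) + ((-161158 - 83375) + 35157)) = (4401 - 421868)*(-18 + ((-161158 - 83375) + 35157)) = -417467*(-18 + (-244533 + 35157)) = -417467*(-18 - 209376) = -417467*(-209394) = 87415084998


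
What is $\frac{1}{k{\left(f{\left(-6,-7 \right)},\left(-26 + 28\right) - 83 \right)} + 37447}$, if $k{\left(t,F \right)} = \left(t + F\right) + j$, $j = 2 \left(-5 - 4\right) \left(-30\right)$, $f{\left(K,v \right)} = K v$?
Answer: $\frac{1}{37948} \approx 2.6352 \cdot 10^{-5}$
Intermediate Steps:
$j = 540$ ($j = 2 \left(-9\right) \left(-30\right) = \left(-18\right) \left(-30\right) = 540$)
$k{\left(t,F \right)} = 540 + F + t$ ($k{\left(t,F \right)} = \left(t + F\right) + 540 = \left(F + t\right) + 540 = 540 + F + t$)
$\frac{1}{k{\left(f{\left(-6,-7 \right)},\left(-26 + 28\right) - 83 \right)} + 37447} = \frac{1}{\left(540 + \left(\left(-26 + 28\right) - 83\right) - -42\right) + 37447} = \frac{1}{\left(540 + \left(2 - 83\right) + 42\right) + 37447} = \frac{1}{\left(540 - 81 + 42\right) + 37447} = \frac{1}{501 + 37447} = \frac{1}{37948}$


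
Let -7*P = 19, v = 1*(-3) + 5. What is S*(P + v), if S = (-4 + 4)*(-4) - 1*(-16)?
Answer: -80/7 ≈ -11.429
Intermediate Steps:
v = 2 (v = -3 + 5 = 2)
P = -19/7 (P = -⅐*19 = -19/7 ≈ -2.7143)
S = 16 (S = 0*(-4) + 16 = 0 + 16 = 16)
S*(P + v) = 16*(-19/7 + 2) = 16*(-5/7) = -80/7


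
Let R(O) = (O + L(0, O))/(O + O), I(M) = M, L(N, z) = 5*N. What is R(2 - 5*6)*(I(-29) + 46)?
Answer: 17/2 ≈ 8.5000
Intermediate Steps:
R(O) = ½ (R(O) = (O + 5*0)/(O + O) = (O + 0)/((2*O)) = O*(1/(2*O)) = ½)
R(2 - 5*6)*(I(-29) + 46) = (-29 + 46)/2 = (½)*17 = 17/2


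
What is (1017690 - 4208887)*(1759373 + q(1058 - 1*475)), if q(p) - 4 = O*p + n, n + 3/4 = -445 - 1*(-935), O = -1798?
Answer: -9083834805213/4 ≈ -2.2710e+12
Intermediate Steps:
n = 1957/4 (n = -¾ + (-445 - 1*(-935)) = -¾ + (-445 + 935) = -¾ + 490 = 1957/4 ≈ 489.25)
q(p) = 1973/4 - 1798*p (q(p) = 4 + (-1798*p + 1957/4) = 4 + (1957/4 - 1798*p) = 1973/4 - 1798*p)
(1017690 - 4208887)*(1759373 + q(1058 - 1*475)) = (1017690 - 4208887)*(1759373 + (1973/4 - 1798*(1058 - 1*475))) = -3191197*(1759373 + (1973/4 - 1798*(1058 - 475))) = -3191197*(1759373 + (1973/4 - 1798*583)) = -3191197*(1759373 + (1973/4 - 1048234)) = -3191197*(1759373 - 4190963/4) = -3191197*2846529/4 = -9083834805213/4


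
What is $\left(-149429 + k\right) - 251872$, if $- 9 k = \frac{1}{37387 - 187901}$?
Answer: $- \frac{543612768425}{1354626} \approx -4.013 \cdot 10^{5}$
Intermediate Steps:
$k = \frac{1}{1354626}$ ($k = - \frac{1}{9 \left(37387 - 187901\right)} = - \frac{1}{9 \left(-150514\right)} = \left(- \frac{1}{9}\right) \left(- \frac{1}{150514}\right) = \frac{1}{1354626} \approx 7.3821 \cdot 10^{-7}$)
$\left(-149429 + k\right) - 251872 = \left(-149429 + \frac{1}{1354626}\right) - 251872 = - \frac{202420408553}{1354626} - 251872 = - \frac{543612768425}{1354626}$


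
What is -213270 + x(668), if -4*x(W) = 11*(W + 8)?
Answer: -215129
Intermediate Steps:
x(W) = -22 - 11*W/4 (x(W) = -11*(W + 8)/4 = -11*(8 + W)/4 = -(88 + 11*W)/4 = -22 - 11*W/4)
-213270 + x(668) = -213270 + (-22 - 11/4*668) = -213270 + (-22 - 1837) = -213270 - 1859 = -215129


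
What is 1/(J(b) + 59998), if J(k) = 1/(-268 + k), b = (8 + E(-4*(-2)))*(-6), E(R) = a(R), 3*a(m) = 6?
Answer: 328/19679343 ≈ 1.6667e-5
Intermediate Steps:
a(m) = 2 (a(m) = (1/3)*6 = 2)
E(R) = 2
b = -60 (b = (8 + 2)*(-6) = 10*(-6) = -60)
1/(J(b) + 59998) = 1/(1/(-268 - 60) + 59998) = 1/(1/(-328) + 59998) = 1/(-1/328 + 59998) = 1/(19679343/328) = 328/19679343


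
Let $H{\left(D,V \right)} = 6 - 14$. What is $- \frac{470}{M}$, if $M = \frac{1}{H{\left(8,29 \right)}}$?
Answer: $3760$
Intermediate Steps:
$H{\left(D,V \right)} = -8$
$M = - \frac{1}{8}$ ($M = \frac{1}{-8} = - \frac{1}{8} \approx -0.125$)
$- \frac{470}{M} = - \frac{470}{- \frac{1}{8}} = \left(-470\right) \left(-8\right) = 3760$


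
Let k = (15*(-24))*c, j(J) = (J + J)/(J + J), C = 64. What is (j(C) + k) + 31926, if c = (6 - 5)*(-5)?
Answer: 33727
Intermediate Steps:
j(J) = 1 (j(J) = (2*J)/((2*J)) = (2*J)*(1/(2*J)) = 1)
c = -5 (c = 1*(-5) = -5)
k = 1800 (k = (15*(-24))*(-5) = -360*(-5) = 1800)
(j(C) + k) + 31926 = (1 + 1800) + 31926 = 1801 + 31926 = 33727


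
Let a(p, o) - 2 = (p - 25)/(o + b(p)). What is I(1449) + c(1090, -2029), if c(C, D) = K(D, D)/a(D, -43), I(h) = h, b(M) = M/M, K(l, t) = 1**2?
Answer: 1549002/1069 ≈ 1449.0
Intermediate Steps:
K(l, t) = 1
b(M) = 1
a(p, o) = 2 + (-25 + p)/(1 + o) (a(p, o) = 2 + (p - 25)/(o + 1) = 2 + (-25 + p)/(1 + o))
c(C, D) = 1/(109/42 - D/42) (c(C, D) = 1/((-23 + D + 2*(-43))/(1 - 43)) = 1/((-23 + D - 86)/(-42)) = 1/(-(-109 + D)/42) = 1/(109/42 - D/42))
I(1449) + c(1090, -2029) = 1449 - 42/(-109 - 2029) = 1449 - 42/(-2138) = 1449 - 42*(-1/2138) = 1449 + 21/1069 = 1549002/1069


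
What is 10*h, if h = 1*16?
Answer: 160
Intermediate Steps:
h = 16
10*h = 10*16 = 160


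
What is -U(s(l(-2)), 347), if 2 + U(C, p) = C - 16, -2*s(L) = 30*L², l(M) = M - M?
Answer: 18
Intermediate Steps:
l(M) = 0
s(L) = -15*L²
U(C, p) = -18 + C (U(C, p) = -2 + (C - 16) = -2 + (-16 + C) = -18 + C)
-U(s(l(-2)), 347) = -(-18 - 15*0²) = -(-18 - 15*0) = -(-18 + 0) = -1*(-18) = 18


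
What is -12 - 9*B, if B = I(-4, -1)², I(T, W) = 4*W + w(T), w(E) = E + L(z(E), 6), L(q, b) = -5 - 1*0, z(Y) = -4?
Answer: -1533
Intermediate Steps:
L(q, b) = -5 (L(q, b) = -5 + 0 = -5)
w(E) = -5 + E (w(E) = E - 5 = -5 + E)
I(T, W) = -5 + T + 4*W (I(T, W) = 4*W + (-5 + T) = -5 + T + 4*W)
B = 169 (B = (-5 - 4 + 4*(-1))² = (-5 - 4 - 4)² = (-13)² = 169)
-12 - 9*B = -12 - 9*169 = -12 - 1521 = -1533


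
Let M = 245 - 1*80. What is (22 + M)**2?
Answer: 34969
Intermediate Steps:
M = 165 (M = 245 - 80 = 165)
(22 + M)**2 = (22 + 165)**2 = 187**2 = 34969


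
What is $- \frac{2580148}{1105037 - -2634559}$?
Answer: $- \frac{645037}{934899} \approx -0.68995$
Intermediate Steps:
$- \frac{2580148}{1105037 - -2634559} = - \frac{2580148}{1105037 + 2634559} = - \frac{2580148}{3739596} = \left(-2580148\right) \frac{1}{3739596} = - \frac{645037}{934899}$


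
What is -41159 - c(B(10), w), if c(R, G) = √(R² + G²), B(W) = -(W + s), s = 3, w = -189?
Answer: -41159 - √35890 ≈ -41348.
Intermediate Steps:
B(W) = -3 - W (B(W) = -(W + 3) = -(3 + W) = -3 - W)
c(R, G) = √(G² + R²)
-41159 - c(B(10), w) = -41159 - √((-189)² + (-3 - 1*10)²) = -41159 - √(35721 + (-3 - 10)²) = -41159 - √(35721 + (-13)²) = -41159 - √(35721 + 169) = -41159 - √35890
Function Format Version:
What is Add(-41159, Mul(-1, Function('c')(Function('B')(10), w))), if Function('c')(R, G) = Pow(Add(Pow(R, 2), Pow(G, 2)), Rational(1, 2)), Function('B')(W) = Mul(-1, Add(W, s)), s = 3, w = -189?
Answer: Add(-41159, Mul(-1, Pow(35890, Rational(1, 2)))) ≈ -41348.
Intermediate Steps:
Function('B')(W) = Add(-3, Mul(-1, W)) (Function('B')(W) = Mul(-1, Add(W, 3)) = Mul(-1, Add(3, W)) = Add(-3, Mul(-1, W)))
Function('c')(R, G) = Pow(Add(Pow(G, 2), Pow(R, 2)), Rational(1, 2))
Add(-41159, Mul(-1, Function('c')(Function('B')(10), w))) = Add(-41159, Mul(-1, Pow(Add(Pow(-189, 2), Pow(Add(-3, Mul(-1, 10)), 2)), Rational(1, 2)))) = Add(-41159, Mul(-1, Pow(Add(35721, Pow(Add(-3, -10), 2)), Rational(1, 2)))) = Add(-41159, Mul(-1, Pow(Add(35721, Pow(-13, 2)), Rational(1, 2)))) = Add(-41159, Mul(-1, Pow(Add(35721, 169), Rational(1, 2)))) = Add(-41159, Mul(-1, Pow(35890, Rational(1, 2))))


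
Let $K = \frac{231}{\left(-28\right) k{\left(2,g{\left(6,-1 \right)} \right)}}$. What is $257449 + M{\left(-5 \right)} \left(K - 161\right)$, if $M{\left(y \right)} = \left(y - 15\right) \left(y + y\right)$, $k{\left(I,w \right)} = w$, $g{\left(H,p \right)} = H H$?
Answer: $\frac{1351219}{6} \approx 2.252 \cdot 10^{5}$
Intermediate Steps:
$g{\left(H,p \right)} = H^{2}$
$M{\left(y \right)} = 2 y \left(-15 + y\right)$ ($M{\left(y \right)} = \left(-15 + y\right) 2 y = 2 y \left(-15 + y\right)$)
$K = - \frac{11}{48}$ ($K = \frac{231}{\left(-28\right) 6^{2}} = \frac{231}{\left(-28\right) 36} = \frac{231}{-1008} = 231 \left(- \frac{1}{1008}\right) = - \frac{11}{48} \approx -0.22917$)
$257449 + M{\left(-5 \right)} \left(K - 161\right) = 257449 + 2 \left(-5\right) \left(-15 - 5\right) \left(- \frac{11}{48} - 161\right) = 257449 + 2 \left(-5\right) \left(-20\right) \left(- \frac{7739}{48}\right) = 257449 + 200 \left(- \frac{7739}{48}\right) = 257449 - \frac{193475}{6} = \frac{1351219}{6}$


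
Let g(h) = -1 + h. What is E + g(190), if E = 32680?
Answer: 32869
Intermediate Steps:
E + g(190) = 32680 + (-1 + 190) = 32680 + 189 = 32869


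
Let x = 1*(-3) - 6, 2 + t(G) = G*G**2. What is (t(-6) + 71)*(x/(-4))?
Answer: -1323/4 ≈ -330.75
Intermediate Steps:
t(G) = -2 + G**3 (t(G) = -2 + G*G**2 = -2 + G**3)
x = -9 (x = -3 - 6 = -9)
(t(-6) + 71)*(x/(-4)) = ((-2 + (-6)**3) + 71)*(-9/(-4)) = ((-2 - 216) + 71)*(-9*(-1/4)) = (-218 + 71)*(9/4) = -147*9/4 = -1323/4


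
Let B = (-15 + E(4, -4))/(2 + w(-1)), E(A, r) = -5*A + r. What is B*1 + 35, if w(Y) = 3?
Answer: 136/5 ≈ 27.200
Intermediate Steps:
E(A, r) = r - 5*A
B = -39/5 (B = (-15 + (-4 - 5*4))/(2 + 3) = (-15 + (-4 - 20))/5 = (-15 - 24)*(⅕) = -39*⅕ = -39/5 ≈ -7.8000)
B*1 + 35 = -39/5*1 + 35 = -39/5 + 35 = 136/5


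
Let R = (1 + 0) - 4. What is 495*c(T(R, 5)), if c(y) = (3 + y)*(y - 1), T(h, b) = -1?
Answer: -1980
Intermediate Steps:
R = -3 (R = 1 - 4 = -3)
c(y) = (-1 + y)*(3 + y) (c(y) = (3 + y)*(-1 + y) = (-1 + y)*(3 + y))
495*c(T(R, 5)) = 495*(-3 + (-1)**2 + 2*(-1)) = 495*(-3 + 1 - 2) = 495*(-4) = -1980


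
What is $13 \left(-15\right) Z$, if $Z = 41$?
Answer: $-7995$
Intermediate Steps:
$13 \left(-15\right) Z = 13 \left(-15\right) 41 = \left(-195\right) 41 = -7995$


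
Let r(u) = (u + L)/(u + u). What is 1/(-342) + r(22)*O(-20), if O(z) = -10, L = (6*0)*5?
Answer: -1711/342 ≈ -5.0029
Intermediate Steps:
L = 0 (L = 0*5 = 0)
r(u) = ½ (r(u) = (u + 0)/(u + u) = u/((2*u)) = u*(1/(2*u)) = ½)
1/(-342) + r(22)*O(-20) = 1/(-342) + (½)*(-10) = -1/342 - 5 = -1711/342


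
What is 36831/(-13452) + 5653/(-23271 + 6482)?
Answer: -231466605/75281876 ≈ -3.0747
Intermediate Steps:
36831/(-13452) + 5653/(-23271 + 6482) = 36831*(-1/13452) + 5653/(-16789) = -12277/4484 + 5653*(-1/16789) = -12277/4484 - 5653/16789 = -231466605/75281876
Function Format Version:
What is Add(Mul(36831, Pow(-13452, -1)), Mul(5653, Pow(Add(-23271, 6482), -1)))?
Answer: Rational(-231466605, 75281876) ≈ -3.0747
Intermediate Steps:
Add(Mul(36831, Pow(-13452, -1)), Mul(5653, Pow(Add(-23271, 6482), -1))) = Add(Mul(36831, Rational(-1, 13452)), Mul(5653, Pow(-16789, -1))) = Add(Rational(-12277, 4484), Mul(5653, Rational(-1, 16789))) = Add(Rational(-12277, 4484), Rational(-5653, 16789)) = Rational(-231466605, 75281876)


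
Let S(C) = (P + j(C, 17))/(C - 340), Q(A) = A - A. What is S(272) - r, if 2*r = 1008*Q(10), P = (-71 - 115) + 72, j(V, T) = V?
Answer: -79/34 ≈ -2.3235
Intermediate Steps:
Q(A) = 0
P = -114 (P = -186 + 72 = -114)
r = 0 (r = (1008*0)/2 = (½)*0 = 0)
S(C) = (-114 + C)/(-340 + C) (S(C) = (-114 + C)/(C - 340) = (-114 + C)/(-340 + C))
S(272) - r = (-114 + 272)/(-340 + 272) - 1*0 = 158/(-68) + 0 = -1/68*158 + 0 = -79/34 + 0 = -79/34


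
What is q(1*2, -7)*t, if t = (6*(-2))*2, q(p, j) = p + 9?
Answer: -264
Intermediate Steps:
q(p, j) = 9 + p
t = -24 (t = -12*2 = -24)
q(1*2, -7)*t = (9 + 1*2)*(-24) = (9 + 2)*(-24) = 11*(-24) = -264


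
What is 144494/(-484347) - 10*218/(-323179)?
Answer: -45641549966/156530779113 ≈ -0.29158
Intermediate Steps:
144494/(-484347) - 10*218/(-323179) = 144494*(-1/484347) - 2180*(-1/323179) = -144494/484347 + 2180/323179 = -45641549966/156530779113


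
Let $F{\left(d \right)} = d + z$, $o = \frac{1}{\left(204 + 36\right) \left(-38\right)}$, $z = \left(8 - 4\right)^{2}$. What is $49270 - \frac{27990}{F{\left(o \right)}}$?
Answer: $\frac{6934160330}{145919} \approx 47521.0$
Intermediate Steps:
$z = 16$ ($z = 4^{2} = 16$)
$o = - \frac{1}{9120}$ ($o = \frac{1}{240} \left(- \frac{1}{38}\right) = - \frac{1}{9120} \approx -0.00010965$)
$F{\left(d \right)} = 16 + d$ ($F{\left(d \right)} = d + 16 = 16 + d$)
$49270 - \frac{27990}{F{\left(o \right)}} = 49270 - \frac{27990}{16 - \frac{1}{9120}} = 49270 - \frac{27990}{\frac{145919}{9120}} = 49270 - 27990 \cdot \frac{9120}{145919} = 49270 - \frac{255268800}{145919} = \frac{6934160330}{145919}$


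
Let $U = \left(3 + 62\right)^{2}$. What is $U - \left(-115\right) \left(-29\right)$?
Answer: $890$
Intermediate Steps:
$U = 4225$ ($U = 65^{2} = 4225$)
$U - \left(-115\right) \left(-29\right) = 4225 - \left(-115\right) \left(-29\right) = 4225 - 3335 = 890$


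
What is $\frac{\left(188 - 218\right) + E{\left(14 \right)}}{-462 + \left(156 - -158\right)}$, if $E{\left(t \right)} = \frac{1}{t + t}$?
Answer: $\frac{839}{4144} \approx 0.20246$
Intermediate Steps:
$E{\left(t \right)} = \frac{1}{2 t}$
$\frac{\left(188 - 218\right) + E{\left(14 \right)}}{-462 + \left(156 - -158\right)} = \frac{\left(188 - 218\right) + \frac{1}{2 \cdot 14}}{-462 + \left(156 - -158\right)} = \frac{\left(188 - 218\right) + \frac{1}{2} \cdot \frac{1}{14}}{-462 + \left(156 + 158\right)} = \frac{-30 + \frac{1}{28}}{-462 + 314} = - \frac{839}{28 \left(-148\right)} = \left(- \frac{839}{28}\right) \left(- \frac{1}{148}\right) = \frac{839}{4144}$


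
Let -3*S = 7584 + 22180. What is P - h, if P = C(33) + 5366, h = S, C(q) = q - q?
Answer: 45862/3 ≈ 15287.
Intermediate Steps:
C(q) = 0
S = -29764/3 (S = -(7584 + 22180)/3 = -1/3*29764 = -29764/3 ≈ -9921.3)
h = -29764/3 ≈ -9921.3
P = 5366 (P = 0 + 5366 = 5366)
P - h = 5366 - 1*(-29764/3) = 5366 + 29764/3 = 45862/3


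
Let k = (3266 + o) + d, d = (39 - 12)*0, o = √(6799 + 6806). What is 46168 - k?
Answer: 42902 - √13605 ≈ 42785.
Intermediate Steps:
o = √13605 ≈ 116.64
d = 0 (d = 27*0 = 0)
k = 3266 + √13605 (k = (3266 + √13605) + 0 = 3266 + √13605 ≈ 3382.6)
46168 - k = 46168 - (3266 + √13605) = 46168 + (-3266 - √13605) = 42902 - √13605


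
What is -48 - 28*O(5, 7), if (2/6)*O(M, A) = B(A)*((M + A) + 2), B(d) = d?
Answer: -8280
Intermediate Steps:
O(M, A) = 3*A*(2 + A + M) (O(M, A) = 3*(A*((M + A) + 2)) = 3*(A*((A + M) + 2)) = 3*(A*(2 + A + M)) = 3*A*(2 + A + M))
-48 - 28*O(5, 7) = -48 - 84*7*(2 + 7 + 5) = -48 - 84*7*14 = -48 - 28*294 = -48 - 8232 = -8280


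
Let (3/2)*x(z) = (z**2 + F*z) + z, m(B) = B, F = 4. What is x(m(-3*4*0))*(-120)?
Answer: 0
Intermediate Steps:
x(z) = 2*z**2/3 + 10*z/3 (x(z) = 2*((z**2 + 4*z) + z)/3 = 2*(z**2 + 5*z)/3 = 2*z**2/3 + 10*z/3)
x(m(-3*4*0))*(-120) = (2*(-3*4*0)*(5 - 3*4*0)/3)*(-120) = (2*(-12*0)*(5 - 12*0)/3)*(-120) = ((2/3)*0*(5 + 0))*(-120) = ((2/3)*0*5)*(-120) = 0*(-120) = 0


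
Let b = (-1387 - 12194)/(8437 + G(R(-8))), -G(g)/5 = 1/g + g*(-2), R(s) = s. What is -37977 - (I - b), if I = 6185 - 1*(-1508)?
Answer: -339294502/7429 ≈ -45672.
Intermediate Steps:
I = 7693 (I = 6185 + 1508 = 7693)
G(g) = -5/g + 10*g (G(g) = -5*(1/g + g*(-2)) = -5*(1/g - 2*g) = -5/g + 10*g)
b = -12072/7429 (b = (-1387 - 12194)/(8437 + (-5/(-8) + 10*(-8))) = -13581/(8437 + (-5*(-⅛) - 80)) = -13581/(8437 + (5/8 - 80)) = -13581/(8437 - 635/8) = -13581/66861/8 = -13581*8/66861 = -12072/7429 ≈ -1.6250)
-37977 - (I - b) = -37977 - (7693 - 1*(-12072/7429)) = -37977 - (7693 + 12072/7429) = -37977 - 1*57163369/7429 = -37977 - 57163369/7429 = -339294502/7429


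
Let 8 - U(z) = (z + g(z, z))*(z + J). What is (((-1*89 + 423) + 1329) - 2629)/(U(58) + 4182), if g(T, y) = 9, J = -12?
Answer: -483/554 ≈ -0.87184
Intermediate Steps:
U(z) = 8 - (-12 + z)*(9 + z) (U(z) = 8 - (z + 9)*(z - 12) = 8 - (9 + z)*(-12 + z) = 8 - (-12 + z)*(9 + z))
(((-1*89 + 423) + 1329) - 2629)/(U(58) + 4182) = (((-1*89 + 423) + 1329) - 2629)/((116 - 1*58² + 3*58) + 4182) = (((-89 + 423) + 1329) - 2629)/((116 - 1*3364 + 174) + 4182) = ((334 + 1329) - 2629)/((116 - 3364 + 174) + 4182) = (1663 - 2629)/(-3074 + 4182) = -966/1108 = -966*1/1108 = -483/554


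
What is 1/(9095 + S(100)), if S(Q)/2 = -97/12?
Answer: 6/54473 ≈ 0.00011015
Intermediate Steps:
S(Q) = -97/6 (S(Q) = 2*(-97/12) = -97/6)
1/(9095 + S(100)) = 1/(9095 - 97/6) = 1/(54473/6) = 6/54473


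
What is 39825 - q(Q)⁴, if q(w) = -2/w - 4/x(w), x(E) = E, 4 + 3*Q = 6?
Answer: 33264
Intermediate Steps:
Q = ⅔ (Q = -4/3 + (⅓)*6 = -4/3 + 2 = ⅔ ≈ 0.66667)
q(w) = -6/w (q(w) = -2/w - 4/w = -6/w)
39825 - q(Q)⁴ = 39825 - (-6/⅔)⁴ = 39825 - (-6*3/2)⁴ = 39825 - 1*(-9)⁴ = 39825 - 1*6561 = 39825 - 6561 = 33264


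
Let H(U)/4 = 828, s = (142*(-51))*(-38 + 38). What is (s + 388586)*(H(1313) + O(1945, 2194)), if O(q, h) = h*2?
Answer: 2992112200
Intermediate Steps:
O(q, h) = 2*h
s = 0 (s = -7242*0 = 0)
H(U) = 3312 (H(U) = 4*828 = 3312)
(s + 388586)*(H(1313) + O(1945, 2194)) = (0 + 388586)*(3312 + 2*2194) = 388586*(3312 + 4388) = 388586*7700 = 2992112200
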